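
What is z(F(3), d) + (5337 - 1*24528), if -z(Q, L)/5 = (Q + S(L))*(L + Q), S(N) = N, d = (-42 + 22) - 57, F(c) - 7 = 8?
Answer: -38411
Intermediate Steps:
F(c) = 15 (F(c) = 7 + 8 = 15)
d = -77 (d = -20 - 57 = -77)
z(Q, L) = -5*(L + Q)² (z(Q, L) = -5*(Q + L)*(L + Q) = -5*(L + Q)*(L + Q) = -5*(L + Q)²)
z(F(3), d) + (5337 - 1*24528) = (-5*(-77)² - 5*15² - 10*(-77)*15) + (5337 - 1*24528) = (-5*5929 - 5*225 + 11550) + (5337 - 24528) = (-29645 - 1125 + 11550) - 19191 = -19220 - 19191 = -38411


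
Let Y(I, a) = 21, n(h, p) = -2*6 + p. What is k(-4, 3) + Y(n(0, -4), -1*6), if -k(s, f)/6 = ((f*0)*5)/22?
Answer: 21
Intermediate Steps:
n(h, p) = -12 + p
k(s, f) = 0 (k(s, f) = -6*(f*0)*5/22 = -6*0*5/22 = -0/22 = -6*0 = 0)
k(-4, 3) + Y(n(0, -4), -1*6) = 0 + 21 = 21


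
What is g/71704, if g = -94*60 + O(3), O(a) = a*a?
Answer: -5631/71704 ≈ -0.078531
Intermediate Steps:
O(a) = a²
g = -5631 (g = -94*60 + 3² = -5640 + 9 = -5631)
g/71704 = -5631/71704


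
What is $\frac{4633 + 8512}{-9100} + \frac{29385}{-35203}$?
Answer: $- \frac{20861341}{9152780} \approx -2.2792$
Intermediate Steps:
$\frac{4633 + 8512}{-9100} + \frac{29385}{-35203} = 13145 \left(- \frac{1}{9100}\right) + 29385 \left(- \frac{1}{35203}\right) = - \frac{2629}{1820} - \frac{29385}{35203} = - \frac{20861341}{9152780}$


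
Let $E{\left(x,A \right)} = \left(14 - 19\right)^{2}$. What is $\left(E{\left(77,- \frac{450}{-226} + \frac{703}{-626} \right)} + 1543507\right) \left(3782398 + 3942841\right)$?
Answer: $11924153604148$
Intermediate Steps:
$E{\left(x,A \right)} = 25$ ($E{\left(x,A \right)} = \left(-5\right)^{2} = 25$)
$\left(E{\left(77,- \frac{450}{-226} + \frac{703}{-626} \right)} + 1543507\right) \left(3782398 + 3942841\right) = \left(25 + 1543507\right) \left(3782398 + 3942841\right) = 1543532 \cdot 7725239 = 11924153604148$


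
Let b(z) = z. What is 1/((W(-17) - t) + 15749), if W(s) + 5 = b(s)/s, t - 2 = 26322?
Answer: -1/10579 ≈ -9.4527e-5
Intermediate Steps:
t = 26324 (t = 2 + 26322 = 26324)
W(s) = -4 (W(s) = -5 + s/s = -5 + 1 = -4)
1/((W(-17) - t) + 15749) = 1/((-4 - 1*26324) + 15749) = 1/((-4 - 26324) + 15749) = 1/(-26328 + 15749) = 1/(-10579) = -1/10579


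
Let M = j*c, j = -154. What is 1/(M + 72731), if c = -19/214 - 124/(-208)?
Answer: 2782/202120271 ≈ 1.3764e-5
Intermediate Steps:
c = 2823/5564 (c = -19*1/214 - 124*(-1/208) = -19/214 + 31/52 = 2823/5564 ≈ 0.50737)
M = -217371/2782 (M = -154*2823/5564 = -217371/2782 ≈ -78.135)
1/(M + 72731) = 1/(-217371/2782 + 72731) = 1/(202120271/2782) = 2782/202120271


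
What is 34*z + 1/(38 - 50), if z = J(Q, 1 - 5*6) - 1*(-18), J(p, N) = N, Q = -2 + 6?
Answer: -4489/12 ≈ -374.08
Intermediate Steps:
Q = 4
z = -11 (z = (1 - 5*6) - 1*(-18) = (1 - 30) + 18 = -29 + 18 = -11)
34*z + 1/(38 - 50) = 34*(-11) + 1/(38 - 50) = -374 + 1/(-12) = -374 - 1/12 = -4489/12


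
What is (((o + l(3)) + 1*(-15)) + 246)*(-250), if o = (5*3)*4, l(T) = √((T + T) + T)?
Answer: -73500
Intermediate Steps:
l(T) = √3*√T (l(T) = √(2*T + T) = √(3*T) = √3*√T)
o = 60 (o = 15*4 = 60)
(((o + l(3)) + 1*(-15)) + 246)*(-250) = (((60 + √3*√3) + 1*(-15)) + 246)*(-250) = (((60 + 3) - 15) + 246)*(-250) = ((63 - 15) + 246)*(-250) = (48 + 246)*(-250) = 294*(-250) = -73500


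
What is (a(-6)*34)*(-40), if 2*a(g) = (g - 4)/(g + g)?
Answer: -1700/3 ≈ -566.67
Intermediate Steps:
a(g) = (-4 + g)/(4*g) (a(g) = ((g - 4)/(g + g))/2 = ((-4 + g)/((2*g)))/2 = ((-4 + g)*(1/(2*g)))/2 = ((-4 + g)/(2*g))/2 = (-4 + g)/(4*g))
(a(-6)*34)*(-40) = (((¼)*(-4 - 6)/(-6))*34)*(-40) = (((¼)*(-⅙)*(-10))*34)*(-40) = ((5/12)*34)*(-40) = (85/6)*(-40) = -1700/3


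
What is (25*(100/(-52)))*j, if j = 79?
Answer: -49375/13 ≈ -3798.1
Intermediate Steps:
(25*(100/(-52)))*j = (25*(100/(-52)))*79 = (25*(100*(-1/52)))*79 = (25*(-25/13))*79 = -625/13*79 = -49375/13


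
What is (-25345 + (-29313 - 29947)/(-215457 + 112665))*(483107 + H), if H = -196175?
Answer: -31146516182890/4283 ≈ -7.2721e+9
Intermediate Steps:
(-25345 + (-29313 - 29947)/(-215457 + 112665))*(483107 + H) = (-25345 + (-29313 - 29947)/(-215457 + 112665))*(483107 - 196175) = (-25345 - 59260/(-102792))*286932 = (-25345 - 59260*(-1/102792))*286932 = (-25345 + 14815/25698)*286932 = -651300995/25698*286932 = -31146516182890/4283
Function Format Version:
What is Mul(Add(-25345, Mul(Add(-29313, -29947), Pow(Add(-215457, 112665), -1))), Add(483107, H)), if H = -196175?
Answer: Rational(-31146516182890, 4283) ≈ -7.2721e+9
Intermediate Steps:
Mul(Add(-25345, Mul(Add(-29313, -29947), Pow(Add(-215457, 112665), -1))), Add(483107, H)) = Mul(Add(-25345, Mul(Add(-29313, -29947), Pow(Add(-215457, 112665), -1))), Add(483107, -196175)) = Mul(Add(-25345, Mul(-59260, Pow(-102792, -1))), 286932) = Mul(Add(-25345, Mul(-59260, Rational(-1, 102792))), 286932) = Mul(Add(-25345, Rational(14815, 25698)), 286932) = Mul(Rational(-651300995, 25698), 286932) = Rational(-31146516182890, 4283)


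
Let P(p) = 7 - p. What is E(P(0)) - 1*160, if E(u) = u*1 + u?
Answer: -146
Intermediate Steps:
E(u) = 2*u (E(u) = u + u = 2*u)
E(P(0)) - 1*160 = 2*(7 - 1*0) - 1*160 = 2*(7 + 0) - 160 = 2*7 - 160 = 14 - 160 = -146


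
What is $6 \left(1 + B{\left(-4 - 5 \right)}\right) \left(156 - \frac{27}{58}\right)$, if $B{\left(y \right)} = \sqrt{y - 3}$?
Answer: $\frac{27063}{29} + \frac{54126 i \sqrt{3}}{29} \approx 933.21 + 3232.7 i$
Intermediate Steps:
$B{\left(y \right)} = \sqrt{-3 + y}$
$6 \left(1 + B{\left(-4 - 5 \right)}\right) \left(156 - \frac{27}{58}\right) = 6 \left(1 + \sqrt{-3 - 9}\right) \left(156 - \frac{27}{58}\right) = 6 \left(1 + \sqrt{-12}\right) \frac{9021}{58} = 6 \left(1 + 2 i \sqrt{3}\right) \frac{9021}{58} = \left(6 + 12 i \sqrt{3}\right) \frac{9021}{58} = \frac{27063}{29} + \frac{54126 i \sqrt{3}}{29}$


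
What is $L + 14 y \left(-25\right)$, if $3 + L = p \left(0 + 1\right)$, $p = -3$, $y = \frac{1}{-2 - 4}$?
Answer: $\frac{157}{3} \approx 52.333$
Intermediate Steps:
$y = - \frac{1}{6}$ ($y = \frac{1}{-6} = - \frac{1}{6} \approx -0.16667$)
$L = -6$ ($L = -3 - 3 \left(0 + 1\right) = -3 - 3 = -6$)
$L + 14 y \left(-25\right) = -6 + 14 \left(- \frac{1}{6}\right) \left(-25\right) = -6 - - \frac{175}{3} = -6 + \frac{175}{3} = \frac{157}{3}$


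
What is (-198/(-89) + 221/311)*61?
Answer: 4956067/27679 ≈ 179.06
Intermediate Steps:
(-198/(-89) + 221/311)*61 = (-198*(-1/89) + 221*(1/311))*61 = (198/89 + 221/311)*61 = (81247/27679)*61 = 4956067/27679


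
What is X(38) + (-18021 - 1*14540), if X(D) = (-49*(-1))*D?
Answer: -30699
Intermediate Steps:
X(D) = 49*D
X(38) + (-18021 - 1*14540) = 49*38 + (-18021 - 1*14540) = 1862 + (-18021 - 14540) = 1862 - 32561 = -30699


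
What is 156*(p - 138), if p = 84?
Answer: -8424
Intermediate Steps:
156*(p - 138) = 156*(84 - 138) = 156*(-54) = -8424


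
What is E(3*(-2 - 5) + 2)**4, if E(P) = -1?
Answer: 1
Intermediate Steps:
E(3*(-2 - 5) + 2)**4 = (-1)**4 = 1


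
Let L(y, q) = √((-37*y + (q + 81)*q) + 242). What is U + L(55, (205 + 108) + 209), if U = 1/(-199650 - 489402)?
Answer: -1/689052 + √312973 ≈ 559.44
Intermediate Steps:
L(y, q) = √(242 - 37*y + q*(81 + q)) (L(y, q) = √((-37*y + (81 + q)*q) + 242) = √((-37*y + q*(81 + q)) + 242) = √(242 - 37*y + q*(81 + q)))
U = -1/689052 (U = 1/(-689052) = -1/689052 ≈ -1.4513e-6)
U + L(55, (205 + 108) + 209) = -1/689052 + √(242 + ((205 + 108) + 209)² - 37*55 + 81*((205 + 108) + 209)) = -1/689052 + √(242 + (313 + 209)² - 2035 + 81*(313 + 209)) = -1/689052 + √(242 + 522² - 2035 + 81*522) = -1/689052 + √(242 + 272484 - 2035 + 42282) = -1/689052 + √312973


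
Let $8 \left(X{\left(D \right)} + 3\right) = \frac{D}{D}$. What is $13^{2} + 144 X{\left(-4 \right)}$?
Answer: $-245$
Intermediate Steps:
$X{\left(D \right)} = - \frac{23}{8}$ ($X{\left(D \right)} = -3 + \frac{D \frac{1}{D}}{8} = -3 + \frac{1}{8} \cdot 1 = -3 + \frac{1}{8} = - \frac{23}{8}$)
$13^{2} + 144 X{\left(-4 \right)} = 13^{2} + 144 \left(- \frac{23}{8}\right) = 169 - 414 = -245$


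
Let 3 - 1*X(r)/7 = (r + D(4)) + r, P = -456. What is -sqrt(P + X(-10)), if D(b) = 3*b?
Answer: -I*sqrt(379) ≈ -19.468*I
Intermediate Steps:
X(r) = -63 - 14*r (X(r) = 21 - 7*((r + 3*4) + r) = 21 - 7*((r + 12) + r) = 21 - 7*((12 + r) + r) = 21 - 7*(12 + 2*r) = 21 + (-84 - 14*r) = -63 - 14*r)
-sqrt(P + X(-10)) = -sqrt(-456 + (-63 - 14*(-10))) = -sqrt(-456 + (-63 + 140)) = -sqrt(-456 + 77) = -sqrt(-379) = -I*sqrt(379)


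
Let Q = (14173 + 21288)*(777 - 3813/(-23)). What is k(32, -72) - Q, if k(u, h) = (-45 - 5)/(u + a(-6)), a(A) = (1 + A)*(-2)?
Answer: -16147663379/483 ≈ -3.3432e+7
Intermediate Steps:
a(A) = -2 - 2*A
k(u, h) = -50/(10 + u) (k(u, h) = (-45 - 5)/(u + (-2 - 2*(-6))) = -50/(u + (-2 + 12)) = -50/(u + 10) = -50/(10 + u))
Q = 768936324/23 (Q = 35461*(777 - 3813*(-1/23)) = 35461*(777 + 3813/23) = 35461*(21684/23) = 768936324/23 ≈ 3.3432e+7)
k(32, -72) - Q = -50/(10 + 32) - 1*768936324/23 = -50/42 - 768936324/23 = -50*1/42 - 768936324/23 = -25/21 - 768936324/23 = -16147663379/483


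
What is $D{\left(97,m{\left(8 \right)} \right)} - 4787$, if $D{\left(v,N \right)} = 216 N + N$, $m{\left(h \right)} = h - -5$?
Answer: $-1966$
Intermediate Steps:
$m{\left(h \right)} = 5 + h$ ($m{\left(h \right)} = h + 5 = 5 + h$)
$D{\left(v,N \right)} = 217 N$
$D{\left(97,m{\left(8 \right)} \right)} - 4787 = 217 \left(5 + 8\right) - 4787 = 217 \cdot 13 - 4787 = 2821 - 4787 = -1966$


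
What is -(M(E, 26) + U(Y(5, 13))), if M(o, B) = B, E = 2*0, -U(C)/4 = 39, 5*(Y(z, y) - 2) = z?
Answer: 130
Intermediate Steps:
Y(z, y) = 2 + z/5
U(C) = -156 (U(C) = -4*39 = -156)
E = 0
-(M(E, 26) + U(Y(5, 13))) = -(26 - 156) = -1*(-130) = 130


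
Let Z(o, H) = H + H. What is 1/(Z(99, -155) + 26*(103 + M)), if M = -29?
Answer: 1/1614 ≈ 0.00061958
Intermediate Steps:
Z(o, H) = 2*H
1/(Z(99, -155) + 26*(103 + M)) = 1/(2*(-155) + 26*(103 - 29)) = 1/(-310 + 26*74) = 1/(-310 + 1924) = 1/1614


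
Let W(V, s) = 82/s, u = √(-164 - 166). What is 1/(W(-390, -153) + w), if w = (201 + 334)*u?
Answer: -6273/1105539772487 - 12523815*I*√330/2211079544974 ≈ -5.6742e-9 - 0.00010289*I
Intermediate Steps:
u = I*√330 (u = √(-330) = I*√330 ≈ 18.166*I)
w = 535*I*√330 (w = (201 + 334)*(I*√330) = 535*(I*√330) = 535*I*√330 ≈ 9718.8*I)
1/(W(-390, -153) + w) = 1/(82/(-153) + 535*I*√330) = 1/(82*(-1/153) + 535*I*√330) = 1/(-82/153 + 535*I*√330)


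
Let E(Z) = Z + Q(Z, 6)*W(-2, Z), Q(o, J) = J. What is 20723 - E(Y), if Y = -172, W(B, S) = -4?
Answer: 20919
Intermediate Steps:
E(Z) = -24 + Z (E(Z) = Z + 6*(-4) = Z - 24 = -24 + Z)
20723 - E(Y) = 20723 - (-24 - 172) = 20723 - 1*(-196) = 20723 + 196 = 20919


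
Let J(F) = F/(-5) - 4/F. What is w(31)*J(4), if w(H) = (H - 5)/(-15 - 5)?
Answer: 117/50 ≈ 2.3400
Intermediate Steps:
J(F) = -4/F - F/5 (J(F) = F*(-⅕) - 4/F = -F/5 - 4/F = -4/F - F/5)
w(H) = ¼ - H/20 (w(H) = (-5 + H)/(-20) = (-5 + H)*(-1/20) = ¼ - H/20)
w(31)*J(4) = (¼ - 1/20*31)*(-4/4 - ⅕*4) = (¼ - 31/20)*(-4*¼ - ⅘) = -13*(-1 - ⅘)/10 = -13/10*(-9/5) = 117/50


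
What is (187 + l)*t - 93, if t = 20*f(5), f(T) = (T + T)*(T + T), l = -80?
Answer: 213907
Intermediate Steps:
f(T) = 4*T² (f(T) = (2*T)*(2*T) = 4*T²)
t = 2000 (t = 20*(4*5²) = 20*(4*25) = 20*100 = 2000)
(187 + l)*t - 93 = (187 - 80)*2000 - 93 = 107*2000 - 93 = 214000 - 93 = 213907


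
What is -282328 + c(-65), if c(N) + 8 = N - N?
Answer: -282336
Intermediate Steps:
c(N) = -8 (c(N) = -8 + (N - N) = -8 + 0 = -8)
-282328 + c(-65) = -282328 - 8 = -282336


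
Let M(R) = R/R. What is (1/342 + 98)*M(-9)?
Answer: 33517/342 ≈ 98.003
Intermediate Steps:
M(R) = 1
(1/342 + 98)*M(-9) = (1/342 + 98)*1 = (33517/342)*1 = 33517/342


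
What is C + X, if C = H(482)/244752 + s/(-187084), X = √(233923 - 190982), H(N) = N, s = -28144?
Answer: 872309347/5723647896 + √42941 ≈ 207.37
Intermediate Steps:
X = √42941 ≈ 207.22
C = 872309347/5723647896 (C = 482/244752 - 28144/(-187084) = 482*(1/244752) - 28144*(-1/187084) = 241/122376 + 7036/46771 = 872309347/5723647896 ≈ 0.15240)
C + X = 872309347/5723647896 + √42941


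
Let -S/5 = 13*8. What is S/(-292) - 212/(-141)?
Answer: 33806/10293 ≈ 3.2844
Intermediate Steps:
S = -520 (S = -65*8 = -5*104 = -520)
S/(-292) - 212/(-141) = -520/(-292) - 212/(-141) = -520*(-1/292) - 212*(-1/141) = 130/73 + 212/141 = 33806/10293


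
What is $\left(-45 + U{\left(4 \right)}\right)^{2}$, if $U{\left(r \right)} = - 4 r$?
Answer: $3721$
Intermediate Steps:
$\left(-45 + U{\left(4 \right)}\right)^{2} = \left(-45 - 16\right)^{2} = \left(-61\right)^{2} = 3721$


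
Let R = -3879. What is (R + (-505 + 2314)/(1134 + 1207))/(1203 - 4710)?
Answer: 432330/390947 ≈ 1.1059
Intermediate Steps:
(R + (-505 + 2314)/(1134 + 1207))/(1203 - 4710) = (-3879 + (-505 + 2314)/(1134 + 1207))/(1203 - 4710) = (-3879 + 1809/2341)/(-3507) = (-3879 + 1809*(1/2341))*(-1/3507) = (-3879 + 1809/2341)*(-1/3507) = -9078930/2341*(-1/3507) = 432330/390947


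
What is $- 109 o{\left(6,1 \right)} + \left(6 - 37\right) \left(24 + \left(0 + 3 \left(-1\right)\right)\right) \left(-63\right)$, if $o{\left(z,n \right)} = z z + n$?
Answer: $36980$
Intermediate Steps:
$o{\left(z,n \right)} = n + z^{2}$ ($o{\left(z,n \right)} = z^{2} + n = n + z^{2}$)
$- 109 o{\left(6,1 \right)} + \left(6 - 37\right) \left(24 + \left(0 + 3 \left(-1\right)\right)\right) \left(-63\right) = - 109 \left(1 + 6^{2}\right) + \left(6 - 37\right) \left(24 + \left(0 + 3 \left(-1\right)\right)\right) \left(-63\right) = - 109 \left(1 + 36\right) + - 31 \left(24 + \left(0 - 3\right)\right) \left(-63\right) = \left(-109\right) 37 + - 31 \left(24 - 3\right) \left(-63\right) = -4033 + \left(-31\right) 21 \left(-63\right) = -4033 - -41013 = -4033 + 41013 = 36980$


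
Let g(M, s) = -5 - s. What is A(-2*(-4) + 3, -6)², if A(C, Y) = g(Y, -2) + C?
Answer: 64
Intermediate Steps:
A(C, Y) = -3 + C (A(C, Y) = (-5 - 1*(-2)) + C = (-5 + 2) + C = -3 + C)
A(-2*(-4) + 3, -6)² = (-3 + (-2*(-4) + 3))² = (-3 + (8 + 3))² = (-3 + 11)² = 8² = 64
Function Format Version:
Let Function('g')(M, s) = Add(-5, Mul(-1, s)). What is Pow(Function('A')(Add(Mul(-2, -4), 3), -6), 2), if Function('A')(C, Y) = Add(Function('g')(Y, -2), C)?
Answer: 64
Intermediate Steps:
Function('A')(C, Y) = Add(-3, C) (Function('A')(C, Y) = Add(Add(-5, Mul(-1, -2)), C) = Add(Add(-5, 2), C) = Add(-3, C))
Pow(Function('A')(Add(Mul(-2, -4), 3), -6), 2) = Pow(Add(-3, Add(Mul(-2, -4), 3)), 2) = Pow(Add(-3, Add(8, 3)), 2) = Pow(Add(-3, 11), 2) = Pow(8, 2) = 64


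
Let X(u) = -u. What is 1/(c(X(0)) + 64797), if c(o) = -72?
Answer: 1/64725 ≈ 1.5450e-5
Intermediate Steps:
1/(c(X(0)) + 64797) = 1/(-72 + 64797) = 1/64725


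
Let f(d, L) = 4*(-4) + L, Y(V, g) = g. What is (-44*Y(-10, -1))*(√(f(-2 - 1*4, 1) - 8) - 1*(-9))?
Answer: 396 + 44*I*√23 ≈ 396.0 + 211.02*I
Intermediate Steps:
f(d, L) = -16 + L
(-44*Y(-10, -1))*(√(f(-2 - 1*4, 1) - 8) - 1*(-9)) = (-44*(-1))*(√((-16 + 1) - 8) - 1*(-9)) = 44*(√(-15 - 8) + 9) = 44*(√(-23) + 9) = 44*(I*√23 + 9) = 44*(9 + I*√23) = 396 + 44*I*√23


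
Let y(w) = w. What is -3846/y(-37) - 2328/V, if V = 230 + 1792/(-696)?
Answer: 34301562/366041 ≈ 93.710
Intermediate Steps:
V = 19786/87 (V = 230 + 1792*(-1/696) = 230 - 224/87 = 19786/87 ≈ 227.43)
-3846/y(-37) - 2328/V = -3846/(-37) - 2328/19786/87 = -3846*(-1/37) - 2328*87/19786 = 3846/37 - 101268/9893 = 34301562/366041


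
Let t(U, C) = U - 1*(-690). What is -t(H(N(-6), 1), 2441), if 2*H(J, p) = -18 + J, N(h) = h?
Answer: -678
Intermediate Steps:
H(J, p) = -9 + J/2 (H(J, p) = (-18 + J)/2 = -9 + J/2)
t(U, C) = 690 + U (t(U, C) = U + 690 = 690 + U)
-t(H(N(-6), 1), 2441) = -(690 + (-9 + (½)*(-6))) = -(690 + (-9 - 3)) = -(690 - 12) = -1*678 = -678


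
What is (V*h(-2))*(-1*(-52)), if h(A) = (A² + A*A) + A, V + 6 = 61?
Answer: 17160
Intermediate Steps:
V = 55 (V = -6 + 61 = 55)
h(A) = A + 2*A² (h(A) = (A² + A²) + A = 2*A² + A = A + 2*A²)
(V*h(-2))*(-1*(-52)) = (55*(-2*(1 + 2*(-2))))*(-1*(-52)) = (55*(-2*(1 - 4)))*52 = (55*(-2*(-3)))*52 = (55*6)*52 = 330*52 = 17160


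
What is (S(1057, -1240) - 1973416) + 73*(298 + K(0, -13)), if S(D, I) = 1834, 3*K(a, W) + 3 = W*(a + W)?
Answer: -5837366/3 ≈ -1.9458e+6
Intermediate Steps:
K(a, W) = -1 + W*(W + a)/3 (K(a, W) = -1 + (W*(a + W))/3 = -1 + (W*(W + a))/3 = -1 + W*(W + a)/3)
(S(1057, -1240) - 1973416) + 73*(298 + K(0, -13)) = (1834 - 1973416) + 73*(298 + (-1 + (⅓)*(-13)² + (⅓)*(-13)*0)) = -1971582 + 73*(298 + (-1 + (⅓)*169 + 0)) = -1971582 + 73*(298 + (-1 + 169/3 + 0)) = -1971582 + 73*(298 + 166/3) = -1971582 + 73*(1060/3) = -1971582 + 77380/3 = -5837366/3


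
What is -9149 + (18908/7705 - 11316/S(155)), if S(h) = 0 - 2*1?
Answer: -26879247/7705 ≈ -3488.5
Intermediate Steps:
S(h) = -2 (S(h) = 0 - 2 = -2)
-9149 + (18908/7705 - 11316/S(155)) = -9149 + (18908/7705 - 11316/(-2)) = -9149 + (18908*(1/7705) - 11316*(-1/2)) = -9149 + (18908/7705 + 5658) = -9149 + 43613798/7705 = -26879247/7705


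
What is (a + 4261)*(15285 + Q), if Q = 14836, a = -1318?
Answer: 88646103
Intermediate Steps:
(a + 4261)*(15285 + Q) = (-1318 + 4261)*(15285 + 14836) = 2943*30121 = 88646103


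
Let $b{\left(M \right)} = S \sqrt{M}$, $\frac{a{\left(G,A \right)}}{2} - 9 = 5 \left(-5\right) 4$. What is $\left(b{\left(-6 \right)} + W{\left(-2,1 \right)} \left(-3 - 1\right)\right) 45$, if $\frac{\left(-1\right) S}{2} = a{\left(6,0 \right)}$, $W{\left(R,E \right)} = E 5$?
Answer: $-900 + 16380 i \sqrt{6} \approx -900.0 + 40123.0 i$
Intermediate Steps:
$a{\left(G,A \right)} = -182$ ($a{\left(G,A \right)} = 18 + 2 \cdot 5 \left(-5\right) 4 = 18 + 2 \left(\left(-25\right) 4\right) = 18 + 2 \left(-100\right) = 18 - 200 = -182$)
$W{\left(R,E \right)} = 5 E$
$S = 364$ ($S = \left(-2\right) \left(-182\right) = 364$)
$b{\left(M \right)} = 364 \sqrt{M}$
$\left(b{\left(-6 \right)} + W{\left(-2,1 \right)} \left(-3 - 1\right)\right) 45 = \left(364 \sqrt{-6} + 5 \cdot 1 \left(-3 - 1\right)\right) 45 = \left(364 i \sqrt{6} + 5 \left(-4\right)\right) 45 = \left(364 i \sqrt{6} - 20\right) 45 = \left(-20 + 364 i \sqrt{6}\right) 45 = -900 + 16380 i \sqrt{6}$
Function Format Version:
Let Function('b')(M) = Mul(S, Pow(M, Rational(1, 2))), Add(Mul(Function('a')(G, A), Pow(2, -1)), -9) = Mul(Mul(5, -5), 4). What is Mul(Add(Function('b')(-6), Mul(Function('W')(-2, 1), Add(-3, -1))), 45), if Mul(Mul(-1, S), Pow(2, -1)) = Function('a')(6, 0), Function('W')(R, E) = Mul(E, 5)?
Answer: Add(-900, Mul(16380, I, Pow(6, Rational(1, 2)))) ≈ Add(-900.00, Mul(40123., I))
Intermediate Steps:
Function('a')(G, A) = -182 (Function('a')(G, A) = Add(18, Mul(2, Mul(Mul(5, -5), 4))) = Add(18, Mul(2, Mul(-25, 4))) = Add(18, Mul(2, -100)) = Add(18, -200) = -182)
Function('W')(R, E) = Mul(5, E)
S = 364 (S = Mul(-2, -182) = 364)
Function('b')(M) = Mul(364, Pow(M, Rational(1, 2)))
Mul(Add(Function('b')(-6), Mul(Function('W')(-2, 1), Add(-3, -1))), 45) = Mul(Add(Mul(364, Pow(-6, Rational(1, 2))), Mul(Mul(5, 1), Add(-3, -1))), 45) = Mul(Add(Mul(364, Mul(I, Pow(6, Rational(1, 2)))), Mul(5, -4)), 45) = Mul(Add(Mul(364, I, Pow(6, Rational(1, 2))), -20), 45) = Mul(Add(-20, Mul(364, I, Pow(6, Rational(1, 2)))), 45) = Add(-900, Mul(16380, I, Pow(6, Rational(1, 2))))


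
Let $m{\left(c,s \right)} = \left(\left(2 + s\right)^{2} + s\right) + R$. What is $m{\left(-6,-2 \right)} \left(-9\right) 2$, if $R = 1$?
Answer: $18$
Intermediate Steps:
$m{\left(c,s \right)} = 1 + s + \left(2 + s\right)^{2}$ ($m{\left(c,s \right)} = \left(\left(2 + s\right)^{2} + s\right) + 1 = \left(s + \left(2 + s\right)^{2}\right) + 1 = 1 + s + \left(2 + s\right)^{2}$)
$m{\left(-6,-2 \right)} \left(-9\right) 2 = \left(1 - 2 + \left(2 - 2\right)^{2}\right) \left(-9\right) 2 = \left(1 - 2 + 0^{2}\right) \left(-9\right) 2 = \left(1 - 2 + 0\right) \left(-9\right) 2 = \left(-1\right) \left(-9\right) 2 = 9 \cdot 2 = 18$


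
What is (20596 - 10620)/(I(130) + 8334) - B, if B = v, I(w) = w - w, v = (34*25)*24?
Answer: -85001812/4167 ≈ -20399.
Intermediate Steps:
v = 20400 (v = 850*24 = 20400)
I(w) = 0
B = 20400
(20596 - 10620)/(I(130) + 8334) - B = (20596 - 10620)/(0 + 8334) - 1*20400 = 9976/8334 - 20400 = 9976*(1/8334) - 20400 = 4988/4167 - 20400 = -85001812/4167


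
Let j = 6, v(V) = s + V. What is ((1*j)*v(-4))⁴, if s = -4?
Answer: 5308416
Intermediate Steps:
v(V) = -4 + V
((1*j)*v(-4))⁴ = ((1*6)*(-4 - 4))⁴ = (6*(-8))⁴ = (-48)⁴ = 5308416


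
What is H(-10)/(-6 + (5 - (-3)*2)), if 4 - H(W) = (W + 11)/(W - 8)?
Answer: 73/90 ≈ 0.81111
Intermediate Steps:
H(W) = 4 - (11 + W)/(-8 + W) (H(W) = 4 - (W + 11)/(W - 8) = 4 - (11 + W)/(-8 + W))
H(-10)/(-6 + (5 - (-3)*2)) = ((-43 + 3*(-10))/(-8 - 10))/(-6 + (5 - (-3)*2)) = ((-43 - 30)/(-18))/(-6 + (5 - 1*(-6))) = (-1/18*(-73))/(-6 + (5 + 6)) = 73/(18*(-6 + 11)) = (73/18)/5 = (73/18)*(1/5) = 73/90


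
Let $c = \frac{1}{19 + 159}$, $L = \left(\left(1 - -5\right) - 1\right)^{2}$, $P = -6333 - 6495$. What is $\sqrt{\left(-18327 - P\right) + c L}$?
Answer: $\frac{i \sqrt{174225866}}{178} \approx 74.154 i$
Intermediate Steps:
$P = -12828$
$L = 25$ ($L = \left(\left(1 + 5\right) - 1\right)^{2} = \left(6 - 1\right)^{2} = 5^{2} = 25$)
$c = \frac{1}{178} \approx 0.005618$
$\sqrt{\left(-18327 - P\right) + c L} = \sqrt{\left(-18327 - -12828\right) + \frac{1}{178} \cdot 25} = \sqrt{\left(-18327 + 12828\right) + \frac{25}{178}} = \sqrt{-5499 + \frac{25}{178}} = \sqrt{- \frac{978797}{178}} = \frac{i \sqrt{174225866}}{178}$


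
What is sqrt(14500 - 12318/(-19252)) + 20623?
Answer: 20623 + sqrt(1343627488534)/9626 ≈ 20743.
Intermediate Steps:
sqrt(14500 - 12318/(-19252)) + 20623 = sqrt(14500 - 12318*(-1/19252)) + 20623 = sqrt(14500 + 6159/9626) + 20623 = sqrt(139583159/9626) + 20623 = sqrt(1343627488534)/9626 + 20623 = 20623 + sqrt(1343627488534)/9626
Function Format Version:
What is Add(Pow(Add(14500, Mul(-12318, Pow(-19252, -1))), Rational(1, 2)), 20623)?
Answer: Add(20623, Mul(Rational(1, 9626), Pow(1343627488534, Rational(1, 2)))) ≈ 20743.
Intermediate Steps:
Add(Pow(Add(14500, Mul(-12318, Pow(-19252, -1))), Rational(1, 2)), 20623) = Add(Pow(Add(14500, Mul(-12318, Rational(-1, 19252))), Rational(1, 2)), 20623) = Add(Pow(Add(14500, Rational(6159, 9626)), Rational(1, 2)), 20623) = Add(Pow(Rational(139583159, 9626), Rational(1, 2)), 20623) = Add(Mul(Rational(1, 9626), Pow(1343627488534, Rational(1, 2))), 20623) = Add(20623, Mul(Rational(1, 9626), Pow(1343627488534, Rational(1, 2))))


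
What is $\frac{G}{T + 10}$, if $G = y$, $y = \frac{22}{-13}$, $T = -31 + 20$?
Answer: $\frac{22}{13} \approx 1.6923$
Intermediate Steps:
$T = -11$
$y = - \frac{22}{13}$ ($y = 22 \left(- \frac{1}{13}\right) = - \frac{22}{13} \approx -1.6923$)
$G = - \frac{22}{13} \approx -1.6923$
$\frac{G}{T + 10} = \frac{1}{-11 + 10} \left(- \frac{22}{13}\right) = \frac{1}{-1} \left(- \frac{22}{13}\right) = \left(-1\right) \left(- \frac{22}{13}\right) = \frac{22}{13}$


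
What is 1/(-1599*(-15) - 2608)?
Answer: 1/21377 ≈ 4.6779e-5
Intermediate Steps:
1/(-1599*(-15) - 2608) = 1/(23985 - 2608) = 1/21377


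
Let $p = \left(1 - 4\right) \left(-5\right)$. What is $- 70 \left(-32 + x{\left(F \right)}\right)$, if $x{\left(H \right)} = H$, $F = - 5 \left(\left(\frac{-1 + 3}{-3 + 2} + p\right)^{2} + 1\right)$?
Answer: $61740$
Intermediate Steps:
$p = 15$ ($p = \left(-3\right) \left(-5\right) = 15$)
$F = -850$ ($F = - 5 \left(\left(\frac{-1 + 3}{-3 + 2} + 15\right)^{2} + 1\right) = - 5 \left(\left(\frac{2}{-1} + 15\right)^{2} + 1\right) = - 5 \left(\left(2 \left(-1\right) + 15\right)^{2} + 1\right) = - 5 \left(\left(-2 + 15\right)^{2} + 1\right) = - 5 \left(13^{2} + 1\right) = - 5 \left(169 + 1\right) = \left(-5\right) 170 = -850$)
$- 70 \left(-32 + x{\left(F \right)}\right) = - 70 \left(-32 - 850\right) = \left(-70\right) \left(-882\right) = 61740$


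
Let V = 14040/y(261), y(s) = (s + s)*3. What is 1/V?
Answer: 29/260 ≈ 0.11154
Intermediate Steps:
y(s) = 6*s (y(s) = (2*s)*3 = 6*s)
V = 260/29 (V = 14040/((6*261)) = 14040/1566 = 14040*(1/1566) = 260/29 ≈ 8.9655)
1/V = 1/(260/29) = 29/260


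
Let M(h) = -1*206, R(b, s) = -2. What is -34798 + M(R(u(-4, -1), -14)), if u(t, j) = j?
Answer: -35004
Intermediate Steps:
M(h) = -206
-34798 + M(R(u(-4, -1), -14)) = -34798 - 206 = -35004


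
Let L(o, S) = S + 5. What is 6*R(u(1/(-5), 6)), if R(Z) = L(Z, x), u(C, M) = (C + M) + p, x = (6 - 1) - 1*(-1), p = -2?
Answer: 66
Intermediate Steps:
x = 6 (x = 5 + 1 = 6)
u(C, M) = -2 + C + M (u(C, M) = (C + M) - 2 = -2 + C + M)
L(o, S) = 5 + S
R(Z) = 11 (R(Z) = 5 + 6 = 11)
6*R(u(1/(-5), 6)) = 6*11 = 66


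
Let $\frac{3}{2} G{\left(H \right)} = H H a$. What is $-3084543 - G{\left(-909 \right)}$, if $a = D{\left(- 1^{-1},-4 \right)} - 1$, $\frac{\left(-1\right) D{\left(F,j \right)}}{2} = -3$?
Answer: $-5838813$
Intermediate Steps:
$D{\left(F,j \right)} = 6$ ($D{\left(F,j \right)} = \left(-2\right) \left(-3\right) = 6$)
$a = 5$ ($a = 6 - 1 = 5$)
$G{\left(H \right)} = \frac{10 H^{2}}{3}$ ($G{\left(H \right)} = \frac{2 H H 5}{3} = \frac{2 H^{2} \cdot 5}{3} = \frac{2 \cdot 5 H^{2}}{3} = \frac{10 H^{2}}{3}$)
$-3084543 - G{\left(-909 \right)} = -3084543 - \frac{10 \left(-909\right)^{2}}{3} = -3084543 - \frac{10}{3} \cdot 826281 = -3084543 - 2754270 = -5838813$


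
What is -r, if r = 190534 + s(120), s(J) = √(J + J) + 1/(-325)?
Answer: -61923549/325 - 4*√15 ≈ -1.9055e+5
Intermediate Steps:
s(J) = -1/325 + √2*√J (s(J) = √(2*J) - 1/325 = √2*√J - 1/325 = -1/325 + √2*√J)
r = 61923549/325 + 4*√15 (r = 190534 + (-1/325 + √2*√120) = 190534 + (-1/325 + √2*(2*√30)) = 190534 + (-1/325 + 4*√15) = 61923549/325 + 4*√15 ≈ 1.9055e+5)
-r = -(61923549/325 + 4*√15) = -61923549/325 - 4*√15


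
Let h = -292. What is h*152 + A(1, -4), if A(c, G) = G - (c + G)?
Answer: -44385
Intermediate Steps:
A(c, G) = -c (A(c, G) = G - (G + c) = G + (-G - c) = -c)
h*152 + A(1, -4) = -292*152 - 1*1 = -44384 - 1 = -44385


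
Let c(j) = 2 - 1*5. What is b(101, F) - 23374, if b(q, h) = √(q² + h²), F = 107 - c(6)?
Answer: -23374 + √22301 ≈ -23225.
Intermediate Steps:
c(j) = -3 (c(j) = 2 - 5 = -3)
F = 110 (F = 107 - 1*(-3) = 107 + 3 = 110)
b(q, h) = √(h² + q²)
b(101, F) - 23374 = √(110² + 101²) - 23374 = √(12100 + 10201) - 23374 = √22301 - 23374 = -23374 + √22301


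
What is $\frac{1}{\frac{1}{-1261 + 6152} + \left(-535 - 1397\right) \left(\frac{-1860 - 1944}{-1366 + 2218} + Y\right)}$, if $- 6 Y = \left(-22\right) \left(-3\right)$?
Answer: $\frac{347261}{10375454447} \approx 3.3469 \cdot 10^{-5}$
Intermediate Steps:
$Y = -11$ ($Y = - \frac{\left(-22\right) \left(-3\right)}{6} = \left(- \frac{1}{6}\right) 66 = -11$)
$\frac{1}{\frac{1}{-1261 + 6152} + \left(-535 - 1397\right) \left(\frac{-1860 - 1944}{-1366 + 2218} + Y\right)} = \frac{1}{\frac{1}{-1261 + 6152} + \left(-535 - 1397\right) \left(\frac{-1860 - 1944}{-1366 + 2218} - 11\right)} = \frac{1}{\frac{1}{4891} - 1932 \left(- \frac{3804}{852} - 11\right)} = \frac{1}{\frac{1}{4891} - 1932 \left(\left(-3804\right) \frac{1}{852} - 11\right)} = \frac{1}{\frac{1}{4891} - 1932 \left(- \frac{317}{71} - 11\right)} = \frac{1}{\frac{1}{4891} - - \frac{2121336}{71}} = \frac{1}{\frac{1}{4891} + \frac{2121336}{71}} = \frac{1}{\frac{10375454447}{347261}} = \frac{347261}{10375454447}$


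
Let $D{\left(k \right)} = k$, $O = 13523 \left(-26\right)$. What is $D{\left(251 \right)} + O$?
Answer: $-351347$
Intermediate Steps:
$O = -351598$
$D{\left(251 \right)} + O = 251 - 351598 = -351347$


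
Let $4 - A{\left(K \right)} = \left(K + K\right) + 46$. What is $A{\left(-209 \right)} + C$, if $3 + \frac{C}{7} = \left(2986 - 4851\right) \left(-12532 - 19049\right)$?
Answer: $412290310$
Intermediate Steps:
$A{\left(K \right)} = -42 - 2 K$ ($A{\left(K \right)} = 4 - \left(\left(K + K\right) + 46\right) = 4 - \left(2 K + 46\right) = 4 - \left(46 + 2 K\right) = -42 - 2 K$)
$C = 412289934$ ($C = -21 + 7 \left(2986 - 4851\right) \left(-12532 - 19049\right) = -21 + 7 \left(\left(-1865\right) \left(-31581\right)\right) = -21 + 7 \cdot 58898565 = -21 + 412289955 = 412289934$)
$A{\left(-209 \right)} + C = \left(-42 - -418\right) + 412289934 = \left(-42 + 418\right) + 412289934 = 376 + 412289934 = 412290310$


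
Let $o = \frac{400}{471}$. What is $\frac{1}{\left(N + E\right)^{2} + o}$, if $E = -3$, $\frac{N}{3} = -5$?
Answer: $\frac{471}{153004} \approx 0.0030783$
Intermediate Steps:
$N = -15$ ($N = 3 \left(-5\right) = -15$)
$o = \frac{400}{471}$ ($o = 400 \cdot \frac{1}{471} = \frac{400}{471} \approx 0.84926$)
$\frac{1}{\left(N + E\right)^{2} + o} = \frac{1}{\left(-15 - 3\right)^{2} + \frac{400}{471}} = \frac{1}{\left(-18\right)^{2} + \frac{400}{471}} = \frac{1}{324 + \frac{400}{471}} = \frac{1}{\frac{153004}{471}} = \frac{471}{153004}$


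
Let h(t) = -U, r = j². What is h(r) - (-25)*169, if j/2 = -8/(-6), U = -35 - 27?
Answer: 4287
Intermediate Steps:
U = -62
j = 8/3 (j = 2*(-8/(-6)) = 2*(-8*(-⅙)) = 2*(4/3) = 8/3 ≈ 2.6667)
r = 64/9 (r = (8/3)² = 64/9 ≈ 7.1111)
h(t) = 62 (h(t) = -1*(-62) = 62)
h(r) - (-25)*169 = 62 - (-25)*169 = 62 - 1*(-4225) = 62 + 4225 = 4287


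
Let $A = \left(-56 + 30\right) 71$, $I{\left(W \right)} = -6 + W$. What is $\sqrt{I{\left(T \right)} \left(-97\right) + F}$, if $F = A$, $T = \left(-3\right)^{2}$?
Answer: $i \sqrt{2137} \approx 46.228 i$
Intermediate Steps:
$T = 9$
$A = -1846$ ($A = \left(-26\right) 71 = -1846$)
$F = -1846$
$\sqrt{I{\left(T \right)} \left(-97\right) + F} = \sqrt{\left(-6 + 9\right) \left(-97\right) - 1846} = \sqrt{3 \left(-97\right) - 1846} = \sqrt{-291 - 1846} = \sqrt{-2137} = i \sqrt{2137}$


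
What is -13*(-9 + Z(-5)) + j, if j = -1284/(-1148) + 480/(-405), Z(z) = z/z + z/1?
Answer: 1309064/7749 ≈ 168.93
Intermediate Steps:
Z(z) = 1 + z (Z(z) = 1 + z*1 = 1 + z)
j = -517/7749 (j = -1284*(-1/1148) + 480*(-1/405) = 321/287 - 32/27 = -517/7749 ≈ -0.066718)
-13*(-9 + Z(-5)) + j = -13*(-9 + (1 - 5)) - 517/7749 = -13*(-9 - 4) - 517/7749 = -13*(-13) - 517/7749 = 169 - 517/7749 = 1309064/7749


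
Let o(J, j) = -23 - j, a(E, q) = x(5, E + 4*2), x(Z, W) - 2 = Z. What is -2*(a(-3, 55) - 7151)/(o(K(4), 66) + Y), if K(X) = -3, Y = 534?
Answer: 14288/445 ≈ 32.108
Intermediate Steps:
x(Z, W) = 2 + Z
a(E, q) = 7 (a(E, q) = 2 + 5 = 7)
-2*(a(-3, 55) - 7151)/(o(K(4), 66) + Y) = -2*(7 - 7151)/((-23 - 1*66) + 534) = -(-14288)/((-23 - 66) + 534) = -(-14288)/(-89 + 534) = -(-14288)/445 = -2*(-7144/445) = 14288/445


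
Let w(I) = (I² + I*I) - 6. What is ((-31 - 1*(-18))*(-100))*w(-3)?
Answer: 15600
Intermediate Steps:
w(I) = -6 + 2*I² (w(I) = (I² + I²) - 6 = 2*I² - 6 = -6 + 2*I²)
((-31 - 1*(-18))*(-100))*w(-3) = ((-31 - 1*(-18))*(-100))*(-6 + 2*(-3)²) = ((-31 + 18)*(-100))*(-6 + 2*9) = (-13*(-100))*(-6 + 18) = 1300*12 = 15600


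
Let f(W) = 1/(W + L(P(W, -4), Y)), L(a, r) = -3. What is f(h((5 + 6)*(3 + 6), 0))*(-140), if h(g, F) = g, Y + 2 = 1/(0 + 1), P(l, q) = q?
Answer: -35/24 ≈ -1.4583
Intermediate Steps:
Y = -1 (Y = -2 + 1/(0 + 1) = -2 + 1/1 = -2 + 1 = -1)
f(W) = 1/(-3 + W) (f(W) = 1/(W - 3) = 1/(-3 + W))
f(h((5 + 6)*(3 + 6), 0))*(-140) = -140/(-3 + (5 + 6)*(3 + 6)) = -140/(-3 + 11*9) = -140/(-3 + 99) = -140/96 = (1/96)*(-140) = -35/24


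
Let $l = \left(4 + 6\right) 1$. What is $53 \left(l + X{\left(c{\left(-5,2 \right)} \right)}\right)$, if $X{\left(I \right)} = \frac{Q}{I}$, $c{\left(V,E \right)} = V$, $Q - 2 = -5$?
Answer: $\frac{2809}{5} \approx 561.8$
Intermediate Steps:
$Q = -3$ ($Q = 2 - 5 = -3$)
$l = 10$ ($l = 10 \cdot 1 = 10$)
$X{\left(I \right)} = - \frac{3}{I}$
$53 \left(l + X{\left(c{\left(-5,2 \right)} \right)}\right) = 53 \left(10 - \frac{3}{-5}\right) = 53 \left(10 - - \frac{3}{5}\right) = 53 \left(10 + \frac{3}{5}\right) = 53 \cdot \frac{53}{5} = \frac{2809}{5}$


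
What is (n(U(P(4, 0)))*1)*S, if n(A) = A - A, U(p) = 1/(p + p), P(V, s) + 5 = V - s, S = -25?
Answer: 0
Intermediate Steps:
P(V, s) = -5 + V - s (P(V, s) = -5 + (V - s) = -5 + V - s)
U(p) = 1/(2*p)
n(A) = 0
(n(U(P(4, 0)))*1)*S = (0*1)*(-25) = 0*(-25) = 0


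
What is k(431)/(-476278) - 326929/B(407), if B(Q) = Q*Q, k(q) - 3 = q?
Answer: -7080953724/3586135201 ≈ -1.9745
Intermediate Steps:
k(q) = 3 + q
B(Q) = Q**2
k(431)/(-476278) - 326929/B(407) = (3 + 431)/(-476278) - 326929/(407**2) = 434*(-1/476278) - 326929/165649 = -217/238139 - 326929*1/165649 = -217/238139 - 326929/165649 = -7080953724/3586135201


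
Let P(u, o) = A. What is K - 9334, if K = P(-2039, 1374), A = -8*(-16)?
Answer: -9206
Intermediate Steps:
A = 128
P(u, o) = 128
K = 128
K - 9334 = 128 - 9334 = -9206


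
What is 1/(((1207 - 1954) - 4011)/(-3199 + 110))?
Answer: 3089/4758 ≈ 0.64922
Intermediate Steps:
1/(((1207 - 1954) - 4011)/(-3199 + 110)) = 1/((-747 - 4011)/(-3089)) = 1/(-4758*(-1/3089)) = 1/(4758/3089) = 3089/4758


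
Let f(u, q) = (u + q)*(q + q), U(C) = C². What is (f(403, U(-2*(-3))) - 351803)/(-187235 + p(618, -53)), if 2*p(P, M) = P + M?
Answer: 128078/74781 ≈ 1.7127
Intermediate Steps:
p(P, M) = M/2 + P/2 (p(P, M) = (P + M)/2 = (M + P)/2 = M/2 + P/2)
f(u, q) = 2*q*(q + u) (f(u, q) = (q + u)*(2*q) = 2*q*(q + u))
(f(403, U(-2*(-3))) - 351803)/(-187235 + p(618, -53)) = (2*(-2*(-3))²*((-2*(-3))² + 403) - 351803)/(-187235 + ((½)*(-53) + (½)*618)) = (2*6²*(6² + 403) - 351803)/(-187235 + (-53/2 + 309)) = (2*36*(36 + 403) - 351803)/(-187235 + 565/2) = (2*36*439 - 351803)/(-373905/2) = (31608 - 351803)*(-2/373905) = -320195*(-2/373905) = 128078/74781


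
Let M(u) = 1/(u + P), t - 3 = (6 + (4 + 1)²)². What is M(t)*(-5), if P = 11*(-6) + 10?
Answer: -5/908 ≈ -0.0055066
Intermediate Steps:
t = 964 (t = 3 + (6 + (4 + 1)²)² = 3 + (6 + 5²)² = 3 + (6 + 25)² = 3 + 31² = 3 + 961 = 964)
P = -56 (P = -66 + 10 = -56)
M(u) = 1/(-56 + u) (M(u) = 1/(u - 56) = 1/(-56 + u))
M(t)*(-5) = -5/(-56 + 964) = -5/908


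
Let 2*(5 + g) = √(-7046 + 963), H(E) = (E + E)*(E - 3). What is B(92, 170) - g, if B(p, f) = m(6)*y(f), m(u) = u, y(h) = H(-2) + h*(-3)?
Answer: -2935 - I*√6083/2 ≈ -2935.0 - 38.997*I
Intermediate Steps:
H(E) = 2*E*(-3 + E) (H(E) = (2*E)*(-3 + E) = 2*E*(-3 + E))
y(h) = 20 - 3*h (y(h) = 2*(-2)*(-3 - 2) + h*(-3) = 2*(-2)*(-5) - 3*h = 20 - 3*h)
g = -5 + I*√6083/2 (g = -5 + √(-7046 + 963)/2 = -5 + √(-6083)/2 = -5 + (I*√6083)/2 = -5 + I*√6083/2 ≈ -5.0 + 38.997*I)
B(p, f) = 120 - 18*f (B(p, f) = 6*(20 - 3*f) = 120 - 18*f)
B(92, 170) - g = (120 - 18*170) - (-5 + I*√6083/2) = (120 - 3060) + (5 - I*√6083/2) = -2940 + (5 - I*√6083/2) = -2935 - I*√6083/2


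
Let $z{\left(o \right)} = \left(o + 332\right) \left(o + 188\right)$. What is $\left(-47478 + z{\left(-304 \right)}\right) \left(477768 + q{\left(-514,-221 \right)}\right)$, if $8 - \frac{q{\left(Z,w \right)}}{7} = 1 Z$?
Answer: $-24420612372$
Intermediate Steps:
$q{\left(Z,w \right)} = 56 - 7 Z$ ($q{\left(Z,w \right)} = 56 - 7 \cdot 1 Z = 56 - 7 Z$)
$z{\left(o \right)} = \left(188 + o\right) \left(332 + o\right)$ ($z{\left(o \right)} = \left(332 + o\right) \left(188 + o\right) = \left(188 + o\right) \left(332 + o\right)$)
$\left(-47478 + z{\left(-304 \right)}\right) \left(477768 + q{\left(-514,-221 \right)}\right) = \left(-47478 + \left(62416 + \left(-304\right)^{2} + 520 \left(-304\right)\right)\right) \left(477768 + \left(56 - -3598\right)\right) = \left(-47478 + \left(62416 + 92416 - 158080\right)\right) \left(477768 + \left(56 + 3598\right)\right) = \left(-47478 - 3248\right) \left(477768 + 3654\right) = \left(-50726\right) 481422 = -24420612372$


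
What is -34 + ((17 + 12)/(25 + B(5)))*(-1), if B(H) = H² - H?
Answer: -1559/45 ≈ -34.644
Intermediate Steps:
-34 + ((17 + 12)/(25 + B(5)))*(-1) = -34 + ((17 + 12)/(25 + 5*(-1 + 5)))*(-1) = -34 + (29/(25 + 5*4))*(-1) = -34 + (29/(25 + 20))*(-1) = -34 + (29/45)*(-1) = -34 - 29/45 = -1559/45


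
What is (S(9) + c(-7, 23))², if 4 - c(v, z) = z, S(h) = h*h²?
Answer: 504100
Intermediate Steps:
S(h) = h³
c(v, z) = 4 - z
(S(9) + c(-7, 23))² = (9³ + (4 - 1*23))² = (729 + (4 - 23))² = (729 - 19)² = 710² = 504100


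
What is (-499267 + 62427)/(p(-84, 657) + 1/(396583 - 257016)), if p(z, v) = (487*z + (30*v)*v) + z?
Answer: -60968448280/1801597549027 ≈ -0.033841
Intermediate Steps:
p(z, v) = 30*v**2 + 488*z (p(z, v) = (487*z + 30*v**2) + z = (30*v**2 + 487*z) + z = 30*v**2 + 488*z)
(-499267 + 62427)/(p(-84, 657) + 1/(396583 - 257016)) = (-499267 + 62427)/((30*657**2 + 488*(-84)) + 1/(396583 - 257016)) = -436840/((30*431649 - 40992) + 1/139567) = -436840/((12949470 - 40992) + 1/139567) = -436840/(12908478 + 1/139567) = -436840/1801597549027/139567 = -436840*139567/1801597549027 = -60968448280/1801597549027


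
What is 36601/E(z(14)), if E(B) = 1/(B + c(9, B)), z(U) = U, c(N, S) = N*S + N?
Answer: 5453549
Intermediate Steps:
c(N, S) = N + N*S
E(B) = 1/(9 + 10*B) (E(B) = 1/(B + 9*(1 + B)) = 1/(B + (9 + 9*B)) = 1/(9 + 10*B))
36601/E(z(14)) = 36601/(1/(9 + 10*14)) = 36601/(1/(9 + 140)) = 36601/(1/149) = 36601*149 = 5453549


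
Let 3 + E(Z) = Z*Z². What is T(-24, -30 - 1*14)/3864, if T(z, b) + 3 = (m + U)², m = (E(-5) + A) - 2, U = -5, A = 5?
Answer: 16897/3864 ≈ 4.3729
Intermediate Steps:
E(Z) = -3 + Z³ (E(Z) = -3 + Z*Z² = -3 + Z³)
m = -125 (m = ((-3 + (-5)³) + 5) - 2 = ((-3 - 125) + 5) - 2 = (-128 + 5) - 2 = -123 - 2 = -125)
T(z, b) = 16897 (T(z, b) = -3 + (-125 - 5)² = -3 + (-130)² = -3 + 16900 = 16897)
T(-24, -30 - 1*14)/3864 = 16897/3864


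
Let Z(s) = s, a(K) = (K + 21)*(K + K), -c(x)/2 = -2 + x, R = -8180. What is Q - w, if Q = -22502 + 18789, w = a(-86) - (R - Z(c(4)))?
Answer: -23069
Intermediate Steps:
c(x) = 4 - 2*x (c(x) = -2*(-2 + x) = 4 - 2*x)
a(K) = 2*K*(21 + K) (a(K) = (21 + K)*(2*K) = 2*K*(21 + K))
w = 19356 (w = 2*(-86)*(21 - 86) - (-8180 - (4 - 2*4)) = 2*(-86)*(-65) - (-8180 - (4 - 8)) = 11180 - (-8180 - 1*(-4)) = 11180 - (-8180 + 4) = 11180 - 1*(-8176) = 11180 + 8176 = 19356)
Q = -3713
Q - w = -3713 - 1*19356 = -3713 - 19356 = -23069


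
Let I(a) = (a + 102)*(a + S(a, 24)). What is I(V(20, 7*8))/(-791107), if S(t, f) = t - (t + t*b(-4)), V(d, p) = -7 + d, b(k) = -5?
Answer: -8970/791107 ≈ -0.011339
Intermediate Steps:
S(t, f) = 5*t (S(t, f) = t - (t + t*(-5)) = t - (t - 5*t) = t - (-4)*t = t + 4*t = 5*t)
I(a) = 6*a*(102 + a) (I(a) = (a + 102)*(a + 5*a) = (102 + a)*(6*a) = 6*a*(102 + a))
I(V(20, 7*8))/(-791107) = (6*(-7 + 20)*(102 + (-7 + 20)))/(-791107) = (6*13*(102 + 13))*(-1/791107) = (6*13*115)*(-1/791107) = 8970*(-1/791107) = -8970/791107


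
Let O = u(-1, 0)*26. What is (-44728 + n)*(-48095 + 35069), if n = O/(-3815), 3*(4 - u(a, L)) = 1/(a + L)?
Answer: 2222723197916/3815 ≈ 5.8263e+8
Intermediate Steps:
u(a, L) = 4 - 1/(3*(L + a)) (u(a, L) = 4 - 1/(3*(a + L)) = 4 - 1/(3*(L + a)))
O = 338/3 (O = ((-1/3 + 4*0 + 4*(-1))/(0 - 1))*26 = ((-1/3 + 0 - 4)/(-1))*26 = -1*(-13/3)*26 = (13/3)*26 = 338/3 ≈ 112.67)
n = -338/11445 (n = (338/3)/(-3815) = (338/3)*(-1/3815) = -338/11445 ≈ -0.029533)
(-44728 + n)*(-48095 + 35069) = (-44728 - 338/11445)*(-48095 + 35069) = -511912298/11445*(-13026) = 2222723197916/3815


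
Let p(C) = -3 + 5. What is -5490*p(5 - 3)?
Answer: -10980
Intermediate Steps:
p(C) = 2
-5490*p(5 - 3) = -5490*2 = -10980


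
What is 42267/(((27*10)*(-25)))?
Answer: -14089/2250 ≈ -6.2618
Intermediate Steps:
42267/(((27*10)*(-25))) = 42267/((270*(-25))) = 42267/(-6750) = 42267*(-1/6750) = -14089/2250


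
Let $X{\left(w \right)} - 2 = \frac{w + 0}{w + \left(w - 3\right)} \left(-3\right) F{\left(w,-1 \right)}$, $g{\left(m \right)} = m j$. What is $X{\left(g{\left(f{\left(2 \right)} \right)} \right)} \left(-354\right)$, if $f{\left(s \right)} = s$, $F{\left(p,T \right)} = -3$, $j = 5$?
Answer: $- \frac{43896}{17} \approx -2582.1$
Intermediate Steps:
$g{\left(m \right)} = 5 m$ ($g{\left(m \right)} = m 5 = 5 m$)
$X{\left(w \right)} = 2 + \frac{9 w}{-3 + 2 w}$ ($X{\left(w \right)} = 2 + \frac{w + 0}{w + \left(w - 3\right)} \left(-3\right) \left(-3\right) = 2 + \frac{w}{w + \left(-3 + w\right)} \left(-3\right) \left(-3\right) = 2 + \frac{w}{-3 + 2 w} \left(-3\right) \left(-3\right) = 2 + - \frac{3 w}{-3 + 2 w} \left(-3\right) = 2 + \frac{9 w}{-3 + 2 w}$)
$X{\left(g{\left(f{\left(2 \right)} \right)} \right)} \left(-354\right) = \frac{-6 + 13 \cdot 5 \cdot 2}{-3 + 2 \cdot 5 \cdot 2} \left(-354\right) = \frac{-6 + 13 \cdot 10}{-3 + 2 \cdot 10} \left(-354\right) = \frac{-6 + 130}{-3 + 20} \left(-354\right) = \frac{1}{17} \cdot 124 \left(-354\right) = \frac{124}{17} \left(-354\right) = - \frac{43896}{17}$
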